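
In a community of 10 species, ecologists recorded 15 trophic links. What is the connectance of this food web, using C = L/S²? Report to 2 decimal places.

C = 0.15

The web has S = 10 species and L = 15 feeding links.
C = L / S² = 15 / 100 = 0.1500 ≈ 0.15.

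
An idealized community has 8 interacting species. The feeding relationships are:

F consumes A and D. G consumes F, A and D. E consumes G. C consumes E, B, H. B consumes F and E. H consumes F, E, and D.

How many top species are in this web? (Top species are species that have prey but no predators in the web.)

Top species (has prey, but nothing eats it): C.
Count: 1.

1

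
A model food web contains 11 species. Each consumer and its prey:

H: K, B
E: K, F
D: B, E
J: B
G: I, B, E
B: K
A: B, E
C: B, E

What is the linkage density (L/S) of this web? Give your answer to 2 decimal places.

There are L = 15 links among S = 11 species.
L/S = 15/11 = 1.3636 ≈ 1.36.

L/S = 1.36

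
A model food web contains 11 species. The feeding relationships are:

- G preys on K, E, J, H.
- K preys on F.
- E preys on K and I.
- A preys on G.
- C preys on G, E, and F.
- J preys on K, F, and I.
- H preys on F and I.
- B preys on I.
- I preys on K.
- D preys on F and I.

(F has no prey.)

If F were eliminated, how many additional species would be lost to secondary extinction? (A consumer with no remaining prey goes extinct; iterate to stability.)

10

Remove F.
Round 1: K (all prey gone) → extinct.
Round 2: I (all prey gone) → extinct.
Round 3: B (all prey gone), H (all prey gone), J (all prey gone), E (all prey gone), D (all prey gone) → extinct.
Round 4: G (all prey gone) → extinct.
Round 5: C (all prey gone), A (all prey gone) → extinct.
No further losses. Total secondary extinctions: 10.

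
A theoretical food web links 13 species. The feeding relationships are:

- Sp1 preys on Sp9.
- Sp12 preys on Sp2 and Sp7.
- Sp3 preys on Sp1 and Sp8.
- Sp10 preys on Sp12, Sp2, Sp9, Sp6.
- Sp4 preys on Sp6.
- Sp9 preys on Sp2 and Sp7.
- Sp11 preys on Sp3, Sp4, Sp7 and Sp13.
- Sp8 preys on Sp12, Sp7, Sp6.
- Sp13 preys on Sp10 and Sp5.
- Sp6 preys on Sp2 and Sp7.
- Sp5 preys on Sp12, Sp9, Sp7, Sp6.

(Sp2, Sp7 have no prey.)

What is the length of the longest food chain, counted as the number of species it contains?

5 species

One longest chain: Sp2 → Sp6 → Sp8 → Sp3 → Sp11.
It has 5 species and 4 links.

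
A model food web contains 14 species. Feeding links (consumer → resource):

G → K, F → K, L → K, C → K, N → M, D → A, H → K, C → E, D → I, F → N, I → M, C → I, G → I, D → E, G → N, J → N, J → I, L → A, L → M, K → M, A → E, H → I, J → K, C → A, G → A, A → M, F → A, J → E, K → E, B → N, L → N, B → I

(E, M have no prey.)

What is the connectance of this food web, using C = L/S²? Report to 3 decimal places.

C = 0.163

The web has S = 14 species and L = 32 feeding links.
C = L / S² = 32 / 196 = 0.1633 ≈ 0.163.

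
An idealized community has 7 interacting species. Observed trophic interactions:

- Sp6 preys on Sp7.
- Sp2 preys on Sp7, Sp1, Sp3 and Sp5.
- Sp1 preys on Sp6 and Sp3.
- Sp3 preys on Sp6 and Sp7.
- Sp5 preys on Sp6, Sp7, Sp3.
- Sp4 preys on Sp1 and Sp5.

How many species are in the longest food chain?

5 species

One longest chain: Sp7 → Sp6 → Sp3 → Sp5 → Sp4.
It has 5 species and 4 links.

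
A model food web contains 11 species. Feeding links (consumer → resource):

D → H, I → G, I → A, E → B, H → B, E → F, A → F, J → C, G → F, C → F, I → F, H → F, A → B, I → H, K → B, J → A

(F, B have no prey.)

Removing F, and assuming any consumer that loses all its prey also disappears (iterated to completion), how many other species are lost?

2

Remove F.
Round 1: G (all prey gone), C (all prey gone) → extinct.
No further losses. Total secondary extinctions: 2.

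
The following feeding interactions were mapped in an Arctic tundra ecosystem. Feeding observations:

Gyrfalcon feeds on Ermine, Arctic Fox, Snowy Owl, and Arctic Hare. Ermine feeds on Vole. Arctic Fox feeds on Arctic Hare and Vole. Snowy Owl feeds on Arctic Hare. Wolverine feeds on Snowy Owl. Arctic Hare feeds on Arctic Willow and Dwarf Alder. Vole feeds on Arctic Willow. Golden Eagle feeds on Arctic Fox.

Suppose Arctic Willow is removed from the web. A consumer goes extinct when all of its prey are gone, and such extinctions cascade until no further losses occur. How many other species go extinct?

Remove Arctic Willow.
Round 1: Vole (all prey gone) → extinct.
Round 2: Ermine (all prey gone) → extinct.
No further losses. Total secondary extinctions: 2.

2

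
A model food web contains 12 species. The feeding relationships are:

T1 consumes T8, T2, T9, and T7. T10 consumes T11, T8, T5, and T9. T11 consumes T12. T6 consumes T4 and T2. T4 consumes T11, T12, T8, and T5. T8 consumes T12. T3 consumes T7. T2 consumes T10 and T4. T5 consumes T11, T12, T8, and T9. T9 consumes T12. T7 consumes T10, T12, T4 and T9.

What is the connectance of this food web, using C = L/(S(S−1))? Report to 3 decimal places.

C = 0.212

The web has S = 12 species and L = 28 feeding links.
C = L / (S(S−1)) = 28 / 132 = 0.2121 ≈ 0.212.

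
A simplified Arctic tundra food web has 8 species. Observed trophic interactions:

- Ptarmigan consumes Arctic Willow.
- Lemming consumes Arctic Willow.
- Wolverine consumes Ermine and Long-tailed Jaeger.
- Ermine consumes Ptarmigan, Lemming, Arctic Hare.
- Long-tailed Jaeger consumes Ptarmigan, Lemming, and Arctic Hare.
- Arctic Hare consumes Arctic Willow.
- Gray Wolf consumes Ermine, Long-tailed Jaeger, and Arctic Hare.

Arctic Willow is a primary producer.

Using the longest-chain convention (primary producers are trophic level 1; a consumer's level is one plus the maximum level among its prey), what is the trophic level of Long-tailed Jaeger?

Arctic Willow is a producer → level 1.
Ptarmigan eats Arctic Willow → level 2.
Long-tailed Jaeger eats Ptarmigan (level 2); other prey at levels: Arctic Hare 2, Lemming 2 → level 3.

Trophic level 3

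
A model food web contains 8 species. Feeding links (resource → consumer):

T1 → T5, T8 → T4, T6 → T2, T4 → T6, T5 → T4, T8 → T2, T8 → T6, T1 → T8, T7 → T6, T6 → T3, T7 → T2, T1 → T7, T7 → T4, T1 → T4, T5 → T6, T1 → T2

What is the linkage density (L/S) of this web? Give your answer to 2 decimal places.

There are L = 16 links among S = 8 species.
L/S = 16/8 = 2.0000 ≈ 2.00.

L/S = 2.00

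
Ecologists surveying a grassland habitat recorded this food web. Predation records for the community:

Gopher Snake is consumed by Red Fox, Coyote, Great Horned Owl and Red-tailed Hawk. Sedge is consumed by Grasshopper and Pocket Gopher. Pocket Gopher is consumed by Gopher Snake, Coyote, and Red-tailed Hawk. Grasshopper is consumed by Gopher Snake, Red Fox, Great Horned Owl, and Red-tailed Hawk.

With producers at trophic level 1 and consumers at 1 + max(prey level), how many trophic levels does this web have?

4

Producers (level 1): Sedge.
Sedge → Pocket Gopher → Gopher Snake → Red Fox gives Red Fox level 4.
No species has a prey at level 4, so no species reaches level 5.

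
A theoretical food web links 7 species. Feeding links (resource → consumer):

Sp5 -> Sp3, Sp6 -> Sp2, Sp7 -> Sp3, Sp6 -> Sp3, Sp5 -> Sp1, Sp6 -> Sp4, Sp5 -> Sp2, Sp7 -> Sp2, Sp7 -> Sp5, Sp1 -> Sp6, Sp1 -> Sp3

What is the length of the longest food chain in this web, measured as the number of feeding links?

4 links

One longest chain: Sp7 → Sp5 → Sp1 → Sp6 → Sp4.
It has 5 species and 4 links.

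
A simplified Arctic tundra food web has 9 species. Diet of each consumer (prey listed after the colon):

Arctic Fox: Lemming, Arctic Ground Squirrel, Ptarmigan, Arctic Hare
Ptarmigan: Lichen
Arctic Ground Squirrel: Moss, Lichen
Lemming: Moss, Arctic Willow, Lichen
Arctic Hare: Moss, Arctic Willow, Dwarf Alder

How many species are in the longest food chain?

3 species

One longest chain: Moss → Lemming → Arctic Fox.
It has 3 species and 2 links.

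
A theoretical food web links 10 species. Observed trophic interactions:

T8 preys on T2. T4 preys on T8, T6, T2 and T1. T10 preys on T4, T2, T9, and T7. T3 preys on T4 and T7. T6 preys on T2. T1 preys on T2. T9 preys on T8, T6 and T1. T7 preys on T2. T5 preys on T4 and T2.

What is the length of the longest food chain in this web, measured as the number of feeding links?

3 links

One longest chain: T2 → T8 → T4 → T5.
It has 4 species and 3 links.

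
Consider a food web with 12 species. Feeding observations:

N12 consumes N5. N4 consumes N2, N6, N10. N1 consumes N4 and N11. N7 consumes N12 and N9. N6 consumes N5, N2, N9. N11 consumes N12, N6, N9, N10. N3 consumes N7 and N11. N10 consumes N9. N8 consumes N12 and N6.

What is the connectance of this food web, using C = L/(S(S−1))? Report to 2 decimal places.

The web has S = 12 species and L = 20 feeding links.
C = L / (S(S−1)) = 20 / 132 = 0.1515 ≈ 0.15.

C = 0.15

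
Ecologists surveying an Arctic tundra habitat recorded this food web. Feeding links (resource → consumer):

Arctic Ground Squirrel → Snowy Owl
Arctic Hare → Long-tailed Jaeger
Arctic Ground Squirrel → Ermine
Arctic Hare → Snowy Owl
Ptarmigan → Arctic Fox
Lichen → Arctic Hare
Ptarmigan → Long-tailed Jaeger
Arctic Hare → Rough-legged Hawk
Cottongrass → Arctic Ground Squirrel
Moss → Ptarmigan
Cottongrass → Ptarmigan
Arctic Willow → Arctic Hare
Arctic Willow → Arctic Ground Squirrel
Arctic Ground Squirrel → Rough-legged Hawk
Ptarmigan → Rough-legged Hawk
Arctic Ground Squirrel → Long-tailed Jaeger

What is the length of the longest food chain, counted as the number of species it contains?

One longest chain: Moss → Ptarmigan → Long-tailed Jaeger.
It has 3 species and 2 links.

3 species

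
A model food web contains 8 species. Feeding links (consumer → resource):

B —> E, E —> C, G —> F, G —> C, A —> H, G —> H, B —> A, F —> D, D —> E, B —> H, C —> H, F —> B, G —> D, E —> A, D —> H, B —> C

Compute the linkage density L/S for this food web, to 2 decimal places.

L/S = 2.00

There are L = 16 links among S = 8 species.
L/S = 16/8 = 2.0000 ≈ 2.00.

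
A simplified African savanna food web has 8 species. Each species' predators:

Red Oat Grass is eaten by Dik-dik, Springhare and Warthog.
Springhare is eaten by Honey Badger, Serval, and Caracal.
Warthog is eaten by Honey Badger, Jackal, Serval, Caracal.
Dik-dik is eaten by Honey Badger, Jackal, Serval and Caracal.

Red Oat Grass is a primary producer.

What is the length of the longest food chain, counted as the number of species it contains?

One longest chain: Red Oat Grass → Dik-dik → Honey Badger.
It has 3 species and 2 links.

3 species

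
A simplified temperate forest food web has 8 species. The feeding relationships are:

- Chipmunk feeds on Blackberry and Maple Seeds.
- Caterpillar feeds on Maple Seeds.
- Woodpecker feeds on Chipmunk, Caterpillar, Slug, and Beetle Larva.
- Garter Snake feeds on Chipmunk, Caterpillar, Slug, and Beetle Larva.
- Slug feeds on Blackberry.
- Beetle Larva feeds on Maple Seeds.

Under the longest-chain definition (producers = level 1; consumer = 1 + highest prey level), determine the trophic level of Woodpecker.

Trophic level 3

Maple Seeds is a producer → level 1.
Beetle Larva eats Maple Seeds → level 2.
Woodpecker eats Beetle Larva (level 2); other prey at levels: Slug 2, Caterpillar 2, Chipmunk 2 → level 3.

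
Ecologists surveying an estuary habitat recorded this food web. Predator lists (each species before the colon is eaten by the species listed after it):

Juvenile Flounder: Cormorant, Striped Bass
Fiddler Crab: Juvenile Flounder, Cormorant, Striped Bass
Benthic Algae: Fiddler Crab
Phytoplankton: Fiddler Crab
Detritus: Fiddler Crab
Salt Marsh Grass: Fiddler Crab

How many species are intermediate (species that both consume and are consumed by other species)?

2

Intermediate species (has both prey and predators): Fiddler Crab, Juvenile Flounder.
Count: 2.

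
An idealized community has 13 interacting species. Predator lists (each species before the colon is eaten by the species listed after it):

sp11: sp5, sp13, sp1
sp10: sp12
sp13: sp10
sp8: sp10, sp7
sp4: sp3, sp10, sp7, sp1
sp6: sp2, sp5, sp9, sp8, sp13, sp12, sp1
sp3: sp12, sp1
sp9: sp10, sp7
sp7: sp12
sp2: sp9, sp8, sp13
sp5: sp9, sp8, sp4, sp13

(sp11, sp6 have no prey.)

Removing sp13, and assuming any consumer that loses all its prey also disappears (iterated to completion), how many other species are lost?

Remove sp13.
Every predator of it retains at least one other prey: sp10 still has sp9, sp8, sp4.
No consumer loses all prey, so no secondary extinctions occur.

0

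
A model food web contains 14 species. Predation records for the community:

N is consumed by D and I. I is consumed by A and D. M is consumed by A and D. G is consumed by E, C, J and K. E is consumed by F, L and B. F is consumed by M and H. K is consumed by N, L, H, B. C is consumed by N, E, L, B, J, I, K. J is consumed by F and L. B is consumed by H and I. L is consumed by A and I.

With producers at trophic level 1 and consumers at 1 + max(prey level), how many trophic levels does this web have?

6

Producers (level 1): G.
G → C → J → F → M → D gives D level 6.
No species has a prey at level 6, so no species reaches level 7.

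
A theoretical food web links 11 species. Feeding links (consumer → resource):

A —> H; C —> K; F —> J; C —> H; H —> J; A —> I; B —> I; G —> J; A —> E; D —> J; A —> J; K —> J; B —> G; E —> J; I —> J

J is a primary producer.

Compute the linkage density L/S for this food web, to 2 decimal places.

There are L = 15 links among S = 11 species.
L/S = 15/11 = 1.3636 ≈ 1.36.

L/S = 1.36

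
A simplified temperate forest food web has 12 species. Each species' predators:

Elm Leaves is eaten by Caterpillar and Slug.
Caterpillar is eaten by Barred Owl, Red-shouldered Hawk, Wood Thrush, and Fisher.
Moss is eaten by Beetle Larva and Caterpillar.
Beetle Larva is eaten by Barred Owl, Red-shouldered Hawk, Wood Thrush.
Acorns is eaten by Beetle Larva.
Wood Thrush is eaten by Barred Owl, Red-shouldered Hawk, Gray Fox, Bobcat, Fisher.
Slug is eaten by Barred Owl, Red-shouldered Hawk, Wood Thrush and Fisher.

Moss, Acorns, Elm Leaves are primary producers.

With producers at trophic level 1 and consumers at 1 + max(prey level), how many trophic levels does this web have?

4

Producers (level 1): Moss, Acorns, Elm Leaves.
Moss → Beetle Larva → Wood Thrush → Fisher gives Fisher level 4.
No species has a prey at level 4, so no species reaches level 5.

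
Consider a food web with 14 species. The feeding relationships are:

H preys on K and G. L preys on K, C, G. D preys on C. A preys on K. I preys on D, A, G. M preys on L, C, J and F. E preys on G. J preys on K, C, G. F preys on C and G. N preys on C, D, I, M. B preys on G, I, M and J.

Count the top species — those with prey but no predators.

4

Top species (has prey, but nothing eats it): E, H, N, B.
Count: 4.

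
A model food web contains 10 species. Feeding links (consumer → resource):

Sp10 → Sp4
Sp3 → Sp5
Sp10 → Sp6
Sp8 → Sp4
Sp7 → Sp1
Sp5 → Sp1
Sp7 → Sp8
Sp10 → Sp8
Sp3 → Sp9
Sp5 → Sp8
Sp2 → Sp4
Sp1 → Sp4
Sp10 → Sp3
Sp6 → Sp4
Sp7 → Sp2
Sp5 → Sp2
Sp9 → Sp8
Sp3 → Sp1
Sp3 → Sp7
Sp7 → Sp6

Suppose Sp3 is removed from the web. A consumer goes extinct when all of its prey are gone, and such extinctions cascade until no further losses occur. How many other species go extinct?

Remove Sp3.
Every predator of it retains at least one other prey: Sp10 still has Sp4, Sp8, Sp6.
No consumer loses all prey, so no secondary extinctions occur.

0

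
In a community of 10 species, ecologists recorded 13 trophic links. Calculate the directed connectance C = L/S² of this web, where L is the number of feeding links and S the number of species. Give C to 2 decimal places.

C = 0.13

The web has S = 10 species and L = 13 feeding links.
C = L / S² = 13 / 100 = 0.1300 ≈ 0.13.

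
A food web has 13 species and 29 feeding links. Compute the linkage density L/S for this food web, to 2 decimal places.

There are L = 29 links among S = 13 species.
L/S = 29/13 = 2.2308 ≈ 2.23.

L/S = 2.23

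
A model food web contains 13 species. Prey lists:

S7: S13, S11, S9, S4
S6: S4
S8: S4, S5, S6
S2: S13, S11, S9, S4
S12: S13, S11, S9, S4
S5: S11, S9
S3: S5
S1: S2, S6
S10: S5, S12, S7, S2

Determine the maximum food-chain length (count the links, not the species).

2 links

One longest chain: S11 → S5 → S3.
It has 3 species and 2 links.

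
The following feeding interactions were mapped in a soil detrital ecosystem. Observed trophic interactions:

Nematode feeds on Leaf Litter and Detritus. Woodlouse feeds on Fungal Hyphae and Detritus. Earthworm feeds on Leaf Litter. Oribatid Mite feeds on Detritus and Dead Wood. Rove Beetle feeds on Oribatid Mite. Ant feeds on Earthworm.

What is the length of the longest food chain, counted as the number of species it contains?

One longest chain: Leaf Litter → Earthworm → Ant.
It has 3 species and 2 links.

3 species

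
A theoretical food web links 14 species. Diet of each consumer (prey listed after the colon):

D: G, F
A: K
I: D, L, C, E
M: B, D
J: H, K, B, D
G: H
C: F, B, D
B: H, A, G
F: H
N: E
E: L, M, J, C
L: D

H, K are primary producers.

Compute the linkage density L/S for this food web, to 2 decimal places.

L/S = 1.93

There are L = 27 links among S = 14 species.
L/S = 27/14 = 1.9286 ≈ 1.93.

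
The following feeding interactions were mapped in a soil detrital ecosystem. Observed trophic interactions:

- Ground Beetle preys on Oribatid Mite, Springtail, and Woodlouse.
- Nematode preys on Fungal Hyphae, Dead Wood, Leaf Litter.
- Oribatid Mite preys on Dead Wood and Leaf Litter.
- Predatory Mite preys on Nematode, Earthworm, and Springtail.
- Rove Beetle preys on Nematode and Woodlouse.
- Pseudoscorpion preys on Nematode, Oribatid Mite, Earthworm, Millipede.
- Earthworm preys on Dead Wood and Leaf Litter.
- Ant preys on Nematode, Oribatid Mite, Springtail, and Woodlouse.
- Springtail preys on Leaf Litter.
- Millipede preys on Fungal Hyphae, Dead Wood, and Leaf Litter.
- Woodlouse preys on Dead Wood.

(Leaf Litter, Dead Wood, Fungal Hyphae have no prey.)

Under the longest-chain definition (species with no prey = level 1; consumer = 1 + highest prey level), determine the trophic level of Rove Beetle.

Trophic level 3

Dead Wood has no prey (basal) → level 1.
Woodlouse eats Dead Wood → level 2.
Rove Beetle eats Woodlouse (level 2); other prey at levels: Nematode 2 → level 3.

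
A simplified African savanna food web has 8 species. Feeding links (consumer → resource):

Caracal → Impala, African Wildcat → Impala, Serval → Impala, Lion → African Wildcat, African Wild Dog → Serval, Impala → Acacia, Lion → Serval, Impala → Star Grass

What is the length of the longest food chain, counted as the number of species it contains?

4 species

One longest chain: Acacia → Impala → Serval → African Wild Dog.
It has 4 species and 3 links.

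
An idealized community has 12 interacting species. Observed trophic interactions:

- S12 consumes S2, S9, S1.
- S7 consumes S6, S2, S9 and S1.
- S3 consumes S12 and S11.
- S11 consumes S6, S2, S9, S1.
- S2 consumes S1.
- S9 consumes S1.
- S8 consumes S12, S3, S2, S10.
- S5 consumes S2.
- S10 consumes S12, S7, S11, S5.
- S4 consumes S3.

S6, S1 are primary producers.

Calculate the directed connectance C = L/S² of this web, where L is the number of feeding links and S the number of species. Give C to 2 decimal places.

C = 0.17

The web has S = 12 species and L = 25 feeding links.
C = L / S² = 25 / 144 = 0.1736 ≈ 0.17.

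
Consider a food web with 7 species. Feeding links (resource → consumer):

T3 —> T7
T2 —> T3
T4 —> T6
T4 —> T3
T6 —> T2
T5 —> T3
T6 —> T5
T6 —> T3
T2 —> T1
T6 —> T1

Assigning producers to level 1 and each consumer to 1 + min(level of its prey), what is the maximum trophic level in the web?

Producers (level 1): T4.
Following each consumer down to its lowest-level prey: T4 → T6 → T5 (levels 1 through 3).
All prey of T5 (T6 2) are at level 2 or above, so T5 is at level 1 + 2 = 3.
Every consumer has at least one prey at level 2 or below, so none exceeds level 3.

3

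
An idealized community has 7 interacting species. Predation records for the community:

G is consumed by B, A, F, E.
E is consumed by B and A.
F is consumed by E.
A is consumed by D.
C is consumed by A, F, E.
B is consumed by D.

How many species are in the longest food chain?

5 species

One longest chain: C → F → E → A → D.
It has 5 species and 4 links.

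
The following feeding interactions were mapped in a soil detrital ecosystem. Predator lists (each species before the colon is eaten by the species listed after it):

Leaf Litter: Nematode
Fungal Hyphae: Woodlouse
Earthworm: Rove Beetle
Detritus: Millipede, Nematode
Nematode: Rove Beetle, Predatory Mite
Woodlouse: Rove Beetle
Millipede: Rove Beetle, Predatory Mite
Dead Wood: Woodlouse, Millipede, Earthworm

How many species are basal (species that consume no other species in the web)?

4

Basal species (no prey listed): Dead Wood, Detritus, Fungal Hyphae, Leaf Litter.
Count: 4.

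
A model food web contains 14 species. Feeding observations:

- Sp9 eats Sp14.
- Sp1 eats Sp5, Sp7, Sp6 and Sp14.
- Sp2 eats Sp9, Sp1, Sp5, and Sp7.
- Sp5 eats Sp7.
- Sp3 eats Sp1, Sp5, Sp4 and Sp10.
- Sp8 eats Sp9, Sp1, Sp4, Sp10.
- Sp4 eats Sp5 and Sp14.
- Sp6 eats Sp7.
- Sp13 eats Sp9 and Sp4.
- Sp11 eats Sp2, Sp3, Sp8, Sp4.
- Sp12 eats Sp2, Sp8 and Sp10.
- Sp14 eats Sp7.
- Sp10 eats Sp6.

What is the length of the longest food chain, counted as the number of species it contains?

One longest chain: Sp7 → Sp14 → Sp9 → Sp2 → Sp11.
It has 5 species and 4 links.

5 species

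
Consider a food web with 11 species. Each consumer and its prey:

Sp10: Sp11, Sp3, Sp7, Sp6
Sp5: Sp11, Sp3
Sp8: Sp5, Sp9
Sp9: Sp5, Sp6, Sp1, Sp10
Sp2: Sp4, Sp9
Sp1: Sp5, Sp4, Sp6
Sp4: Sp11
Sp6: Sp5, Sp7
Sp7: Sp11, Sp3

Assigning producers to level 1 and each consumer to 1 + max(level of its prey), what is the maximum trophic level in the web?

Producers (level 1): Sp11, Sp3.
Sp11 → Sp5 → Sp6 → Sp1 → Sp9 → Sp2 gives Sp2 level 6.
No species has a prey at level 6, so no species reaches level 7.

6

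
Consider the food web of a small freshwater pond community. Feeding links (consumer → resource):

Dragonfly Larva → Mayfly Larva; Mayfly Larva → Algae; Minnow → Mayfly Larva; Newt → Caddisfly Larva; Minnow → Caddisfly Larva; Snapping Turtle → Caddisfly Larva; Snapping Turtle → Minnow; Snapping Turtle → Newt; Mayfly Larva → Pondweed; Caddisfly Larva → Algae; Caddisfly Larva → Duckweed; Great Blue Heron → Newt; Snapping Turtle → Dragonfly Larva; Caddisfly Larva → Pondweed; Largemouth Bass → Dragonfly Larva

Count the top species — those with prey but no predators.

Top species (has prey, but nothing eats it): Largemouth Bass, Snapping Turtle, Great Blue Heron.
Count: 3.

3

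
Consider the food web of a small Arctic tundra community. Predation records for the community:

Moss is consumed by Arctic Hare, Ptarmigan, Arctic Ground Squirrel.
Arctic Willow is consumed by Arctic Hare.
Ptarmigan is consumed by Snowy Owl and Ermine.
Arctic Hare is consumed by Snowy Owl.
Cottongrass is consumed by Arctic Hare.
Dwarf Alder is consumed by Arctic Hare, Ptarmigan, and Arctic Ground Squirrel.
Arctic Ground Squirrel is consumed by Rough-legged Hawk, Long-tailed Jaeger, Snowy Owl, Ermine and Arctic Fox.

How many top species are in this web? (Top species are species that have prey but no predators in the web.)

Top species (has prey, but nothing eats it): Arctic Fox, Long-tailed Jaeger, Ermine, Snowy Owl, Rough-legged Hawk.
Count: 5.

5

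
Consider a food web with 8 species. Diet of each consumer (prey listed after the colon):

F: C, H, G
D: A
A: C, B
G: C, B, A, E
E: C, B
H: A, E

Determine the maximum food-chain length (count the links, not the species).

3 links

One longest chain: C → A → H → F.
It has 4 species and 3 links.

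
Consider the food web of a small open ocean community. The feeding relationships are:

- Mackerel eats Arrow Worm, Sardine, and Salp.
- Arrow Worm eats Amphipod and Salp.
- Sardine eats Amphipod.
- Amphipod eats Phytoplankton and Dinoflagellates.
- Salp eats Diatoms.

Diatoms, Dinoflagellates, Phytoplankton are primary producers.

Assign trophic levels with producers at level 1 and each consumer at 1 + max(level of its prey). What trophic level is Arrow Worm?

Diatoms is a producer → level 1.
Salp eats Diatoms → level 2.
Arrow Worm eats Salp (level 2); other prey at levels: Amphipod 2 → level 3.

Trophic level 3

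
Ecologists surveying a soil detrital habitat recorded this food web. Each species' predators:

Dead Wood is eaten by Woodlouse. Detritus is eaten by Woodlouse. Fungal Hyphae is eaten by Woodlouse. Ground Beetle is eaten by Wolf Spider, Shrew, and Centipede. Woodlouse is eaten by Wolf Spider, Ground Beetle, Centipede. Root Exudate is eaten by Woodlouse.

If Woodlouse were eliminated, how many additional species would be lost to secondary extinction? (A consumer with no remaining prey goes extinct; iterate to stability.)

4

Remove Woodlouse.
Round 1: Ground Beetle (all prey gone) → extinct.
Round 2: Shrew (all prey gone), Wolf Spider (all prey gone), Centipede (all prey gone) → extinct.
No further losses. Total secondary extinctions: 4.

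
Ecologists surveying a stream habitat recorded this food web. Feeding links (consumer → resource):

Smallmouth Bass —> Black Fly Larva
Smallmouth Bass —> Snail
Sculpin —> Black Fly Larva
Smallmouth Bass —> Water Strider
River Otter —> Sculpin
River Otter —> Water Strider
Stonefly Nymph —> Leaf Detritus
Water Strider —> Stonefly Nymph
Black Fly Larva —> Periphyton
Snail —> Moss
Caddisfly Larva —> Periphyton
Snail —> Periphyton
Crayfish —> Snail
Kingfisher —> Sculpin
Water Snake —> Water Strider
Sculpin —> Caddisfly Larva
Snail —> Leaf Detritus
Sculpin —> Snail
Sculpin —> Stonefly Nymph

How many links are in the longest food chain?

One longest chain: Moss → Snail → Sculpin → Kingfisher.
It has 4 species and 3 links.

3 links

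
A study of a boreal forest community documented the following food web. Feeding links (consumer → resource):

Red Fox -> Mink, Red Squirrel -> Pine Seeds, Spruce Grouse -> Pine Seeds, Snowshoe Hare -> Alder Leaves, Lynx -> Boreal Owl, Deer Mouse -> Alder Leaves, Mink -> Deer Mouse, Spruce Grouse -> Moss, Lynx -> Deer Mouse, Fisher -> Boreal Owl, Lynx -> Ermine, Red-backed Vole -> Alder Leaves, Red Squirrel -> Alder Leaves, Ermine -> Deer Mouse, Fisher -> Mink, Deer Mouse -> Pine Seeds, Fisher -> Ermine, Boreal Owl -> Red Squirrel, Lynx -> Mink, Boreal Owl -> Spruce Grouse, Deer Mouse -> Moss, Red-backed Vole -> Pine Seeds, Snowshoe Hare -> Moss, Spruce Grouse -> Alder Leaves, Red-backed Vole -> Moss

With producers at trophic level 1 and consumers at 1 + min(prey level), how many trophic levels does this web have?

4

Producers (level 1): Alder Leaves, Pine Seeds, Moss.
Following each consumer down to its lowest-level prey: Alder Leaves → Deer Mouse → Mink → Red Fox (levels 1 through 4).
All prey of Red Fox (Mink 3) are at level 3 or above, so Red Fox is at level 1 + 3 = 4.
Every consumer has at least one prey at level 3 or below, so none exceeds level 4.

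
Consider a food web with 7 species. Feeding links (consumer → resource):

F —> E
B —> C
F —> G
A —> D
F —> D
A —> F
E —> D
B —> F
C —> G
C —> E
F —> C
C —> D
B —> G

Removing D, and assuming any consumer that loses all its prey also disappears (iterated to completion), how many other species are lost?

1

Remove D.
Round 1: E (all prey gone) → extinct.
No further losses. Total secondary extinctions: 1.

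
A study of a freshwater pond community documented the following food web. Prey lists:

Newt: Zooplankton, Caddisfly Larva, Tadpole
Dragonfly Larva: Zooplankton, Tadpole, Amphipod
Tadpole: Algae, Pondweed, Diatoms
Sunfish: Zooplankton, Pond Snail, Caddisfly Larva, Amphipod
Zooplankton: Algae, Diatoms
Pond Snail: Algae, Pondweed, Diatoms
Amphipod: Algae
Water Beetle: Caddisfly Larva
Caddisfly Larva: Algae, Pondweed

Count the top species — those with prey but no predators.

4

Top species (has prey, but nothing eats it): Water Beetle, Dragonfly Larva, Newt, Sunfish.
Count: 4.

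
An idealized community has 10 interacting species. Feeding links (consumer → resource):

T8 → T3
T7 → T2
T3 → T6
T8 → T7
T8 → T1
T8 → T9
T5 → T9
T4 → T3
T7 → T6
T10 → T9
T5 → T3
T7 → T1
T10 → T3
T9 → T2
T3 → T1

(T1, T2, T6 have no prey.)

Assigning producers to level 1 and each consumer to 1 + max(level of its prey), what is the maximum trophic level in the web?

3

Producers (level 1): T1, T2, T6.
T2 → T9 → T8 gives T8 level 3.
No species has a prey at level 3, so no species reaches level 4.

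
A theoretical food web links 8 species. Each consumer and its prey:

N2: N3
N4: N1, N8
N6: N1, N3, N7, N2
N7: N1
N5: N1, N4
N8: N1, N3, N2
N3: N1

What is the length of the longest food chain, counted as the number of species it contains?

One longest chain: N1 → N3 → N2 → N8 → N4 → N5.
It has 6 species and 5 links.

6 species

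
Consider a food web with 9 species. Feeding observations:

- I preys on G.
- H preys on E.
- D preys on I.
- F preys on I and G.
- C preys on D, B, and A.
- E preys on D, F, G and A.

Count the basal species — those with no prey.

Basal species (no prey listed): A, G, B.
Count: 3.

3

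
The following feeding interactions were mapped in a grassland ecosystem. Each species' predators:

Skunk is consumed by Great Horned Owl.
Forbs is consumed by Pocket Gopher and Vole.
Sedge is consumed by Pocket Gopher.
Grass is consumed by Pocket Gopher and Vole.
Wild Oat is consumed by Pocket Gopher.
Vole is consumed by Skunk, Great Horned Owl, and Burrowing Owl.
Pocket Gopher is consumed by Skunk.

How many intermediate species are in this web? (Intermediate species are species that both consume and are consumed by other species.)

Intermediate species (has both prey and predators): Pocket Gopher, Vole, Skunk.
Count: 3.

3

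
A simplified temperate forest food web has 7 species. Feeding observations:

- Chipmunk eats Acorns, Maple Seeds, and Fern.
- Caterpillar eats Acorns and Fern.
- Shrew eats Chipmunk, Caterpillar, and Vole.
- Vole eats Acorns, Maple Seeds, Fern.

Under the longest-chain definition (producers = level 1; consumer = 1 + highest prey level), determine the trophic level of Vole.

Trophic level 2

Maple Seeds is a producer → level 1.
Vole eats Maple Seeds (level 1); other prey at levels: Acorns 1, Fern 1 → level 2.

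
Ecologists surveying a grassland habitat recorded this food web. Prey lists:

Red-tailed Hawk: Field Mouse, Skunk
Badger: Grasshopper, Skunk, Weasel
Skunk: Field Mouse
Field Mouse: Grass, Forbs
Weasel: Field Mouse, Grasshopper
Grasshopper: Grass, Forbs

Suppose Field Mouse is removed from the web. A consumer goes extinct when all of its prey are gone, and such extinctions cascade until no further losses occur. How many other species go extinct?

Remove Field Mouse.
Round 1: Skunk (all prey gone) → extinct.
Round 2: Red-tailed Hawk (all prey gone) → extinct.
No further losses. Total secondary extinctions: 2.

2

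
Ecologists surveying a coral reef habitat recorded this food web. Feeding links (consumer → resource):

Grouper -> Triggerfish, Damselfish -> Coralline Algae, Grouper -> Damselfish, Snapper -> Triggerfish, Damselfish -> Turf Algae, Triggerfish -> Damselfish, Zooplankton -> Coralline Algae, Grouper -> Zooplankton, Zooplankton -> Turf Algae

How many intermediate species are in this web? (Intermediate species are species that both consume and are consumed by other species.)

Intermediate species (has both prey and predators): Damselfish, Zooplankton, Triggerfish.
Count: 3.

3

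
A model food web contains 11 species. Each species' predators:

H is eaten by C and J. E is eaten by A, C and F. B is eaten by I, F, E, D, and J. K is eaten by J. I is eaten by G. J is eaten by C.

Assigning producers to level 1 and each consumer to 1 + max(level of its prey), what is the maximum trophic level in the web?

3

Producers (level 1): B, H, K.
B → E → F gives F level 3.
No species has a prey at level 3, so no species reaches level 4.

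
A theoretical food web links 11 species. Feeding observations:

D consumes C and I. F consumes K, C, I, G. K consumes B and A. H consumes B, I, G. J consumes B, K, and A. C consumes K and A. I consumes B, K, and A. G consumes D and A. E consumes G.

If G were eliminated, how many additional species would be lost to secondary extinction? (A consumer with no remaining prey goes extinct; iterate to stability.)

Remove G.
Round 1: E (all prey gone) → extinct.
No further losses. Total secondary extinctions: 1.

1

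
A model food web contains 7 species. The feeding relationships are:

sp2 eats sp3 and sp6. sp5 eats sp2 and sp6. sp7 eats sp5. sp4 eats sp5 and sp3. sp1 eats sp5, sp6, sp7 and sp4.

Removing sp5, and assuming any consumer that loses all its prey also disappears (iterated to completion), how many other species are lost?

Remove sp5.
Round 1: sp7 (all prey gone) → extinct.
No further losses. Total secondary extinctions: 1.

1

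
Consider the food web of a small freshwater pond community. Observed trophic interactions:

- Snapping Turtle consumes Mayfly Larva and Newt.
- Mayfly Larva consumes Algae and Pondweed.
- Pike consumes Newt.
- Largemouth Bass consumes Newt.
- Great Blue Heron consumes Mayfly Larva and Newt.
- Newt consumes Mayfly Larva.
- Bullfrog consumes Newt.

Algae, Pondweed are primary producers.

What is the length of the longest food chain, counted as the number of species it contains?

One longest chain: Algae → Mayfly Larva → Newt → Bullfrog.
It has 4 species and 3 links.

4 species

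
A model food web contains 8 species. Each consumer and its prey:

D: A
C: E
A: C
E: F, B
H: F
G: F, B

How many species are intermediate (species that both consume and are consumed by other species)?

Intermediate species (has both prey and predators): E, C, A.
Count: 3.

3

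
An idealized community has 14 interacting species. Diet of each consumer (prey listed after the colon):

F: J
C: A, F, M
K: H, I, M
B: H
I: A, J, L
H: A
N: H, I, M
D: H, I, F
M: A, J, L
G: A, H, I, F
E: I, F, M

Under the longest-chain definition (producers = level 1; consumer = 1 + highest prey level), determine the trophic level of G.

Trophic level 3

A is a producer → level 1.
H eats A → level 2.
G eats H (level 2); other prey at levels: A 1, I 2, F 2 → level 3.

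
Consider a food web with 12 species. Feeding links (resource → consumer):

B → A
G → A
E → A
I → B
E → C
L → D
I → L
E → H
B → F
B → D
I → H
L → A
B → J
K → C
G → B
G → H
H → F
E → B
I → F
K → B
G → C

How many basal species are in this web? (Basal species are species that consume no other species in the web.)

Basal species (no prey listed): G, K, E, I.
Count: 4.

4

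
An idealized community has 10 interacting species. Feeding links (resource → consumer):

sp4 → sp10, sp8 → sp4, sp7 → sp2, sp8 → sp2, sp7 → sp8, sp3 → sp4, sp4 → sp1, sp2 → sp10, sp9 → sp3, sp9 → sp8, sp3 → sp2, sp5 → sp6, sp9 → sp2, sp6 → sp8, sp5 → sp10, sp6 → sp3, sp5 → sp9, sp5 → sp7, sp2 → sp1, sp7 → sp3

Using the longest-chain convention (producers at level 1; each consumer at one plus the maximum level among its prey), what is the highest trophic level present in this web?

Producers (level 1): sp5.
sp5 → sp6 → sp3 → sp2 → sp1 gives sp1 level 5.
No species has a prey at level 5, so no species reaches level 6.

5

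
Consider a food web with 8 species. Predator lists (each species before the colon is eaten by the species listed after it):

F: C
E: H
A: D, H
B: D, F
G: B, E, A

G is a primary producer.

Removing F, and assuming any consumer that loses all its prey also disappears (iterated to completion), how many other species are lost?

1

Remove F.
Round 1: C (all prey gone) → extinct.
No further losses. Total secondary extinctions: 1.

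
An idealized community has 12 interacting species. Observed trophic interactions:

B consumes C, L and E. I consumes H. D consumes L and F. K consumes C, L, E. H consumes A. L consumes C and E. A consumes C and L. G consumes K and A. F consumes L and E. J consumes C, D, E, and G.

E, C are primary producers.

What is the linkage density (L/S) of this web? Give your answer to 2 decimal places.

L/S = 1.83

There are L = 22 links among S = 12 species.
L/S = 22/12 = 1.8333 ≈ 1.83.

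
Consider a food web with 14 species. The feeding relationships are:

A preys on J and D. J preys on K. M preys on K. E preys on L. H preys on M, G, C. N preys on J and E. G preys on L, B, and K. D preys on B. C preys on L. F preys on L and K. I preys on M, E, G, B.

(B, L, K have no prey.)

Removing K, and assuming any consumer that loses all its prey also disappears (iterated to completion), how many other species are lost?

2

Remove K.
Round 1: M (all prey gone), J (all prey gone) → extinct.
No further losses. Total secondary extinctions: 2.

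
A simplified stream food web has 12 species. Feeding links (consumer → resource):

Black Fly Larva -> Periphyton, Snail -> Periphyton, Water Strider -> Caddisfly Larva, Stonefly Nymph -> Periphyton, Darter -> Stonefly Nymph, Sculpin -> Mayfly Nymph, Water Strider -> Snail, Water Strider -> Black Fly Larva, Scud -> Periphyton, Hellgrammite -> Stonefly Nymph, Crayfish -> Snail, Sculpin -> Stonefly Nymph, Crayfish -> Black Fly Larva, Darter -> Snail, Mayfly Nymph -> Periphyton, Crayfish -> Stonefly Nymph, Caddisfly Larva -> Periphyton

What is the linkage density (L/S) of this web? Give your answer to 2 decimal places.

There are L = 17 links among S = 12 species.
L/S = 17/12 = 1.4167 ≈ 1.42.

L/S = 1.42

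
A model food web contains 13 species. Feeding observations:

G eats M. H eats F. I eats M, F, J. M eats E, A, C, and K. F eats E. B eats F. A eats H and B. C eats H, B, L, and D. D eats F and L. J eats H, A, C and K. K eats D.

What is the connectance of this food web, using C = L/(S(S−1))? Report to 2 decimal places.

The web has S = 13 species and L = 24 feeding links.
C = L / (S(S−1)) = 24 / 156 = 0.1538 ≈ 0.15.

C = 0.15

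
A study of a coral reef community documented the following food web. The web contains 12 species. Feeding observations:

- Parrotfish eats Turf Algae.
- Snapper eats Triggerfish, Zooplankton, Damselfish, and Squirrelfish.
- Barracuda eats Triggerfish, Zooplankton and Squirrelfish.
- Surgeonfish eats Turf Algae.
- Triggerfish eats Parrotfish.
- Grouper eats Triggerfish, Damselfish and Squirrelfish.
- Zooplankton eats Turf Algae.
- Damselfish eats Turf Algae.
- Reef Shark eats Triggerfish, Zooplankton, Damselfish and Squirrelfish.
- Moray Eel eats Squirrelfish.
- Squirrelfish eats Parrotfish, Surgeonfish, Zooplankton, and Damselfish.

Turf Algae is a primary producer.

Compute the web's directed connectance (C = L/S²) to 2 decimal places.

C = 0.17

The web has S = 12 species and L = 24 feeding links.
C = L / S² = 24 / 144 = 0.1667 ≈ 0.17.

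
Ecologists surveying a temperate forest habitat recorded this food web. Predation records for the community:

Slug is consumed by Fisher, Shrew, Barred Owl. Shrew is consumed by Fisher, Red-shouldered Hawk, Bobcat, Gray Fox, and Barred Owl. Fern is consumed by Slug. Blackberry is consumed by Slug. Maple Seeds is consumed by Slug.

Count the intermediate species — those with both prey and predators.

2

Intermediate species (has both prey and predators): Slug, Shrew.
Count: 2.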